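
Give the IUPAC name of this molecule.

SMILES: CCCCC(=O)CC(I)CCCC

Counting along the main chain through the carbonyl gives 11 carbons: the parent is undecane.
The highest-priority functional group is a ketone (C=O on an internal carbon), so the name ends in -one.
The numbering direction is chosen so that numbering from this end puts the carbonyl group at C-5 rather than C-7.
With this numbering: the carbonyl at C-5; an iodo group at C-7.
The name is 7-iodoundecan-5-one.

7-iodoundecan-5-one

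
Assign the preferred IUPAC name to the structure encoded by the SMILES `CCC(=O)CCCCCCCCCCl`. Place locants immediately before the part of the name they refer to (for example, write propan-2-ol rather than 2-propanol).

Counting along the main chain through the carbonyl gives 12 carbons: the parent is dodecane.
The principal characteristic group is a ketone (C=O on an internal carbon), named with the suffix -one.
The numbering direction is chosen so that numbering from this end puts the carbonyl group at C-3 rather than C-10.
With this numbering: the carbonyl at C-3; a chloro group at C-12.
Assembling the pieces gives 12-chlorododecan-3-one.

12-chlorododecan-3-one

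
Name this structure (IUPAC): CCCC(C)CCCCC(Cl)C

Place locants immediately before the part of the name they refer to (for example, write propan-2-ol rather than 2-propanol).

The longest carbon chain is 10 atoms: the parent is decane.
The numbering direction is chosen so that the substituent locant set {2,7} is lower than {4,9} at the first point of difference.
That gives a chloro group at C-2; a methyl group at C-7.
The substituents are ordered alphabetically, ignoring any di-/tri- multipliers.
Putting it together: 2-chloro-7-methyldecane.

2-chloro-7-methyldecane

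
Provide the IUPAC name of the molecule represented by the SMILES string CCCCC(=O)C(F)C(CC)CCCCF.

The longest carbon chain that includes the carbonyl has 11 carbons, so the parent hydride is undecane.
A ketone (C=O on an internal carbon) is the principal characteristic group, giving the suffix -one.
Choose the numbering such that numbering from this end puts the carbonyl group at C-5 rather than C-7.
This places the carbonyl at C-5; an ethyl group at C-7; fluoro groups at C-6 and C-11.
Substituent prefixes are cited in alphabetical order (multiplying prefixes like di-/tri- are ignored for ordering).
Assembling the pieces gives 7-ethyl-6,11-difluoroundecan-5-one.

7-ethyl-6,11-difluoroundecan-5-one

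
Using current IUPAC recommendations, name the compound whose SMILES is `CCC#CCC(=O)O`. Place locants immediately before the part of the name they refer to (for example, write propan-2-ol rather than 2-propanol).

hex-3-ynoic acid

The longest carbon chain that includes the –COOH group and the multiple bond has 6 carbons, so the parent hydride is hexane.
A carboxylic acid (terminal –COOH) is the principal characteristic group, giving the suffix -oic acid.
The chain contains a C≡C triple bond, so the unsaturation ending is -yne.
Choose the numbering such that the carboxylic acid carbon is C-1 by definition.
That gives the triple bond between C-3 and C-4.
The name is hex-3-ynoic acid.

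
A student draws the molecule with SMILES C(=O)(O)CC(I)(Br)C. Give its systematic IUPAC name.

The longest carbon chain that includes the –COOH group has 4 carbons, so the parent hydride is butane.
The principal characteristic group is a carboxylic acid (terminal –COOH), named with the suffix -oic acid.
The numbering direction is chosen so that the carboxylic acid carbon is C-1 by definition.
This places a bromo group at C-3; an iodo group at C-3.
Substituent prefixes are cited in alphabetical order (multiplying prefixes like di-/tri- are ignored for ordering).
Putting it together: 3-bromo-3-iodobutanoic acid.

3-bromo-3-iodobutanoic acid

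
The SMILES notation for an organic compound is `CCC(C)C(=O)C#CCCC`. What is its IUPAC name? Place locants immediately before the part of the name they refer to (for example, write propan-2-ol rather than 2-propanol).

3-methylnon-5-yn-4-one

The longest carbon chain that includes the carbonyl and the multiple bond has 9 carbons, so the parent hydride is nonane.
The highest-priority functional group is a ketone (C=O on an internal carbon), so the name ends in -one.
There is one C≡C triple bond, indicated by the ending -yne.
Number the chain so that numbering from this end puts the carbonyl group at C-4 rather than C-6.
With this numbering: the carbonyl at C-4; the triple bond between C-5 and C-6; a methyl group at C-3.
Assembling the pieces gives 3-methylnon-5-yn-4-one.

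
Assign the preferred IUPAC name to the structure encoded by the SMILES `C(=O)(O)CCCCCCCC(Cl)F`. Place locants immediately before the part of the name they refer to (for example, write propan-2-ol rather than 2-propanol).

The longest chain bearing the –COOH group is 9 carbons long (nonane).
The principal characteristic group is a carboxylic acid (terminal –COOH), named with the suffix -oic acid.
The numbering direction is chosen so that the carboxylic acid carbon is C-1 by definition.
This places a chloro group at C-9; a fluoro group at C-9.
The substituents are ordered alphabetically, ignoring any di-/tri- multipliers.
The name is 9-chloro-9-fluorononanoic acid.

9-chloro-9-fluorononanoic acid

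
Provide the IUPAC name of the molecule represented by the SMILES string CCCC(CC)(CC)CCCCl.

1-chloro-4,4-diethylheptane

The longest carbon chain is 7 atoms: the parent is heptane.
Choose the numbering such that the substituent locant set {1,4,4} is lower than {4,4,7} at the first point of difference.
This places a chloro group at C-1; two ethyl groups at C-4.
The substituents are ordered alphabetically, ignoring any di-/tri- multipliers.
Assembling the pieces gives 1-chloro-4,4-diethylheptane.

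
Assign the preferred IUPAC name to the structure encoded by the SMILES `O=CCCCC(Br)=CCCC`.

Counting along the main chain through the –CHO group and the multiple bond gives 9 carbons: the parent is nonane.
An aldehyde (terminal –CHO) is the principal characteristic group, giving the suffix -al.
The chain contains a C=C double bond, so the unsaturation ending is -ene.
Number the chain so that the aldehyde carbon is C-1 by definition.
This places the double bond between C-5 and C-6; a bromo group at C-5.
The name is 5-bromonon-5-enal.

5-bromonon-5-enal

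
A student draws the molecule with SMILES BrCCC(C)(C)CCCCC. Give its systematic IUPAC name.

The longest carbon chain is 8 atoms: the parent is octane.
Choose the numbering such that the substituent locant set {1,3,3} is lower than {6,6,8} at the first point of difference.
That gives a bromo group at C-1; two methyl groups at C-3.
Substituent prefixes are cited in alphabetical order (multiplying prefixes like di-/tri- are ignored for ordering).
Putting it together: 1-bromo-3,3-dimethyloctane.

1-bromo-3,3-dimethyloctane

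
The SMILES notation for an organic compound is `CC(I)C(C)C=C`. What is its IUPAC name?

4-iodo-3-methylpent-1-ene

The longest carbon chain that includes the multiple bond has 5 carbons, so the parent hydride is pentane.
There is one C=C double bond, indicated by the ending -ene.
Choose the numbering such that numbering from this end puts the double bond at C-1 rather than C-4.
With this numbering: the double bond between C-1 and C-2; an iodo group at C-4; a methyl group at C-3.
Prefixes are listed alphabetically: iodo, methyl.
The name is 4-iodo-3-methylpent-1-ene.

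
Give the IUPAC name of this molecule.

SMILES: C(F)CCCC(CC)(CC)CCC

The longest continuous carbon chain has 8 atoms, so the parent hydride is octane.
Choose the numbering such that the substituent locant set {1,5,5} is lower than {4,4,8} at the first point of difference.
This places two ethyl groups at C-5; a fluoro group at C-1.
The substituents are ordered alphabetically, ignoring any di-/tri- multipliers.
Assembling the pieces gives 5,5-diethyl-1-fluorooctane.

5,5-diethyl-1-fluorooctane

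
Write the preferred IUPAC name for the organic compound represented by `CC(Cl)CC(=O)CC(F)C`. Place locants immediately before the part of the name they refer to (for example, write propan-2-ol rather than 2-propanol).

The longest chain bearing the carbonyl is 7 carbons long (heptane).
The highest-priority functional group is a ketone (C=O on an internal carbon), so the name ends in -one.
Choose the numbering such that the locant sets are identical either way, so the alphabetically earlier chloro substituent takes the lower locant (2 rather than 6).
With this numbering: the carbonyl at C-4; a chloro group at C-2; a fluoro group at C-6.
The substituents are ordered alphabetically, ignoring any di-/tri- multipliers.
Assembling the pieces gives 2-chloro-6-fluoroheptan-4-one.

2-chloro-6-fluoroheptan-4-one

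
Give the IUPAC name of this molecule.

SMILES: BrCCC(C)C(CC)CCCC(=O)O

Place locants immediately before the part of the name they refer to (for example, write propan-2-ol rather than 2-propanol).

The longest carbon chain that includes the –COOH group has 8 carbons, so the parent hydride is octane.
The principal characteristic group is a carboxylic acid (terminal –COOH), named with the suffix -oic acid.
The numbering direction is chosen so that the carboxylic acid carbon is C-1 by definition.
This places a bromo group at C-8; an ethyl group at C-5; a methyl group at C-6.
Substituent prefixes are cited in alphabetical order (multiplying prefixes like di-/tri- are ignored for ordering).
Putting it together: 8-bromo-5-ethyl-6-methyloctanoic acid.

8-bromo-5-ethyl-6-methyloctanoic acid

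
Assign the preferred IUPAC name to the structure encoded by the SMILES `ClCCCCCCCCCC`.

The parent chain contains 10 carbons (decane).
Number the chain so that the substituent locant set {1} is lower than {10} at the first point of difference.
This places a chloro group at C-1.
Putting it together: 1-chlorodecane.

1-chlorodecane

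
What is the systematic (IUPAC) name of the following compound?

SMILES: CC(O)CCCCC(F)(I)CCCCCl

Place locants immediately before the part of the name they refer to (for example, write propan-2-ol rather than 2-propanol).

The longest carbon chain that includes the –OH group has 11 carbons, so the parent hydride is undecane.
An alcohol (–OH) is the principal characteristic group, giving the suffix -ol.
Number the chain so that numbering from this end puts the hydroxyl group at C-2 rather than C-10.
That gives the hydroxyl at C-2; a chloro group at C-11; a fluoro group at C-7; an iodo group at C-7.
Prefixes are listed alphabetically: chloro, fluoro, iodo.
Assembling the pieces gives 11-chloro-7-fluoro-7-iodoundecan-2-ol.

11-chloro-7-fluoro-7-iodoundecan-2-ol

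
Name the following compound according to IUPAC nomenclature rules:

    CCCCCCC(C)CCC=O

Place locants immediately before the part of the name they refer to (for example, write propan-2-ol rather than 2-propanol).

Counting along the main chain through the –CHO group gives 10 carbons: the parent is decane.
The principal characteristic group is an aldehyde (terminal –CHO), named with the suffix -al.
The numbering direction is chosen so that the aldehyde carbon is C-1 by definition.
That gives a methyl group at C-4.
Assembling the pieces gives 4-methyldecanal.

4-methyldecanal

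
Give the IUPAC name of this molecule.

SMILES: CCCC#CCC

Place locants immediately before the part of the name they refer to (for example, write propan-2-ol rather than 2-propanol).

hept-3-yne

The longest chain bearing the multiple bond is 7 carbons long (heptane).
There is one C≡C triple bond, indicated by the ending -yne.
The numbering direction is chosen so that numbering from this end puts the triple bond at C-3 rather than C-4.
With this numbering: the triple bond between C-3 and C-4.
Putting it together: hept-3-yne.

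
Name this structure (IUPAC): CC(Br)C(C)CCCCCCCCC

The longest continuous carbon chain has 12 atoms, so the parent hydride is dodecane.
Choose the numbering such that the substituent locant set {2,3} is lower than {10,11} at the first point of difference.
That gives a bromo group at C-2; a methyl group at C-3.
Substituent prefixes are cited in alphabetical order (multiplying prefixes like di-/tri- are ignored for ordering).
Putting it together: 2-bromo-3-methyldodecane.

2-bromo-3-methyldodecane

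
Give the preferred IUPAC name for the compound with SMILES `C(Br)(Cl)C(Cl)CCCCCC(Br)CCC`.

1,8-dibromo-1,2-dichloroundecane

The longest continuous carbon chain has 11 atoms, so the parent hydride is undecane.
The numbering direction is chosen so that the substituent locant set {1,1,2,8} is lower than {4,10,11,11} at the first point of difference.
This places bromo groups at C-1 and C-8; chloro groups at C-1 and C-2.
The substituents are ordered alphabetically, ignoring any di-/tri- multipliers.
The name is 1,8-dibromo-1,2-dichloroundecane.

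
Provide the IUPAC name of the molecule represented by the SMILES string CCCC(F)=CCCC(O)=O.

5-fluorooct-4-enoic acid

The longest chain bearing the –COOH group and the multiple bond is 8 carbons long (octane).
The principal characteristic group is a carboxylic acid (terminal –COOH), named with the suffix -oic acid.
There is one C=C double bond, indicated by the ending -ene.
Number the chain so that the carboxylic acid carbon is C-1 by definition.
That gives the double bond between C-4 and C-5; a fluoro group at C-5.
The name is 5-fluorooct-4-enoic acid.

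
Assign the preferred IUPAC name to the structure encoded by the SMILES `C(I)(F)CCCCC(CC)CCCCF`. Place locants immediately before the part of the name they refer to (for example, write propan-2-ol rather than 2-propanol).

6-ethyl-1,10-difluoro-1-iododecane

The parent chain contains 10 carbons (decane).
Choose the numbering such that the substituent locant set {1,1,6,10} is lower than {1,5,10,10} at the first point of difference.
With this numbering: an ethyl group at C-6; fluoro groups at C-1 and C-10; an iodo group at C-1.
Prefixes are listed alphabetically: ethyl, fluoro, iodo.
The name is 6-ethyl-1,10-difluoro-1-iododecane.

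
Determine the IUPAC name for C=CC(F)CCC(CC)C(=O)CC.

Counting along the main chain through the carbonyl and the multiple bond gives 9 carbons: the parent is nonane.
The highest-priority functional group is a ketone (C=O on an internal carbon), so the name ends in -one.
The chain contains a C=C double bond, so the unsaturation ending is -ene.
Number the chain so that numbering from this end puts the carbonyl group at C-3 rather than C-7.
That gives the carbonyl at C-3; the double bond between C-8 and C-9; an ethyl group at C-4; a fluoro group at C-7.
Prefixes are listed alphabetically: ethyl, fluoro.
The name is 4-ethyl-7-fluoronon-8-en-3-one.

4-ethyl-7-fluoronon-8-en-3-one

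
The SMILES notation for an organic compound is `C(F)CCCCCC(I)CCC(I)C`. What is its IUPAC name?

The parent chain contains 11 carbons (undecane).
The numbering direction is chosen so that the substituent locant set {1,7,10} is lower than {2,5,11} at the first point of difference.
That gives a fluoro group at C-1; iodo groups at C-7 and C-10.
Substituent prefixes are cited in alphabetical order (multiplying prefixes like di-/tri- are ignored for ordering).
Putting it together: 1-fluoro-7,10-diiodoundecane.

1-fluoro-7,10-diiodoundecane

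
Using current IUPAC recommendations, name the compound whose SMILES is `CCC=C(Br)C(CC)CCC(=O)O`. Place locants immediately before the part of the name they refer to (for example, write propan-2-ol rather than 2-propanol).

5-bromo-4-ethyloct-5-enoic acid

Counting along the main chain through the –COOH group and the multiple bond gives 8 carbons: the parent is octane.
The highest-priority functional group is a carboxylic acid (terminal –COOH), so the name ends in -oic acid.
The chain contains a C=C double bond, so the unsaturation ending is -ene.
The numbering direction is chosen so that the carboxylic acid carbon is C-1 by definition.
This places the double bond between C-5 and C-6; a bromo group at C-5; an ethyl group at C-4.
Substituent prefixes are cited in alphabetical order (multiplying prefixes like di-/tri- are ignored for ordering).
Putting it together: 5-bromo-4-ethyloct-5-enoic acid.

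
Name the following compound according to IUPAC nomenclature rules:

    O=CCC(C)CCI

Counting along the main chain through the –CHO group gives 5 carbons: the parent is pentane.
The principal characteristic group is an aldehyde (terminal –CHO), named with the suffix -al.
Number the chain so that the aldehyde carbon is C-1 by definition.
With this numbering: an iodo group at C-5; a methyl group at C-3.
Substituent prefixes are cited in alphabetical order (multiplying prefixes like di-/tri- are ignored for ordering).
Putting it together: 5-iodo-3-methylpentanal.

5-iodo-3-methylpentanal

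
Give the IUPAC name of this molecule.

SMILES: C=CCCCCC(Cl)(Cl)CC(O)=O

The longest chain bearing the –COOH group and the multiple bond is 9 carbons long (nonane).
The highest-priority functional group is a carboxylic acid (terminal –COOH), so the name ends in -oic acid.
There is one C=C double bond, indicated by the ending -ene.
The numbering direction is chosen so that the carboxylic acid carbon is C-1 by definition.
That gives the double bond between C-8 and C-9; two chloro groups at C-3.
Assembling the pieces gives 3,3-dichloronon-8-enoic acid.

3,3-dichloronon-8-enoic acid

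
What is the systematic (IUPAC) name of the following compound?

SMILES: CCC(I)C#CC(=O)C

5-iodohept-3-yn-2-one

Counting along the main chain through the carbonyl and the multiple bond gives 7 carbons: the parent is heptane.
The principal characteristic group is a ketone (C=O on an internal carbon), named with the suffix -one.
There is one C≡C triple bond, indicated by the ending -yne.
Number the chain so that numbering from this end puts the carbonyl group at C-2 rather than C-6.
That gives the carbonyl at C-2; the triple bond between C-3 and C-4; an iodo group at C-5.
The name is 5-iodohept-3-yn-2-one.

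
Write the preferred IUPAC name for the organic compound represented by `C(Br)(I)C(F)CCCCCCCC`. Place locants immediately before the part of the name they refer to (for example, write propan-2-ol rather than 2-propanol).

1-bromo-2-fluoro-1-iododecane

The longest continuous carbon chain has 10 atoms, so the parent hydride is decane.
Number the chain so that the substituent locant set {1,1,2} is lower than {9,10,10} at the first point of difference.
That gives a bromo group at C-1; a fluoro group at C-2; an iodo group at C-1.
Prefixes are listed alphabetically: bromo, fluoro, iodo.
Assembling the pieces gives 1-bromo-2-fluoro-1-iododecane.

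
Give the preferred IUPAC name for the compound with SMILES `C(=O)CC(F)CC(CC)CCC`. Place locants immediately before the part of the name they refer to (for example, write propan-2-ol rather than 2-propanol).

5-ethyl-3-fluorooctanal

Counting along the main chain through the –CHO group gives 8 carbons: the parent is octane.
An aldehyde (terminal –CHO) is the principal characteristic group, giving the suffix -al.
Number the chain so that the aldehyde carbon is C-1 by definition.
This places an ethyl group at C-5; a fluoro group at C-3.
Prefixes are listed alphabetically: ethyl, fluoro.
Assembling the pieces gives 5-ethyl-3-fluorooctanal.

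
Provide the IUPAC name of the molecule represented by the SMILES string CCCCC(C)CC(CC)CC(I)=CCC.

6-ethyl-4-iodo-8-methyldodec-3-ene

The longest carbon chain that includes the multiple bond has 12 carbons, so the parent hydride is dodecane.
A C=C double bond in the chain gives the infix -ene-.
The numbering direction is chosen so that numbering from this end puts the double bond at C-3 rather than C-9.
That gives the double bond between C-3 and C-4; an ethyl group at C-6; an iodo group at C-4; a methyl group at C-8.
Substituent prefixes are cited in alphabetical order (multiplying prefixes like di-/tri- are ignored for ordering).
The name is 6-ethyl-4-iodo-8-methyldodec-3-ene.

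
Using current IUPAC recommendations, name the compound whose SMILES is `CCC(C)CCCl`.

The longest carbon chain is 5 atoms: the parent is pentane.
The numbering direction is chosen so that the substituent locant set {1,3} is lower than {3,5} at the first point of difference.
This places a chloro group at C-1; a methyl group at C-3.
Substituent prefixes are cited in alphabetical order (multiplying prefixes like di-/tri- are ignored for ordering).
The name is 1-chloro-3-methylpentane.

1-chloro-3-methylpentane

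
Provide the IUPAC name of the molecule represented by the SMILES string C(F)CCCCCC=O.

Counting along the main chain through the –CHO group gives 7 carbons: the parent is heptane.
The highest-priority functional group is an aldehyde (terminal –CHO), so the name ends in -al.
Number the chain so that the aldehyde carbon is C-1 by definition.
With this numbering: a fluoro group at C-7.
Assembling the pieces gives 7-fluoroheptanal.

7-fluoroheptanal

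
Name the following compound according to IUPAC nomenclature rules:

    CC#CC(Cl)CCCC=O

5-chlorooct-6-ynal

The longest carbon chain that includes the –CHO group and the multiple bond has 8 carbons, so the parent hydride is octane.
The highest-priority functional group is an aldehyde (terminal –CHO), so the name ends in -al.
A C≡C triple bond in the chain gives the infix -yne-.
The numbering direction is chosen so that the aldehyde carbon is C-1 by definition.
That gives the triple bond between C-6 and C-7; a chloro group at C-5.
The name is 5-chlorooct-6-ynal.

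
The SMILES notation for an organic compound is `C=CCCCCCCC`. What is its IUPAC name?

non-1-ene

Counting along the main chain through the multiple bond gives 9 carbons: the parent is nonane.
A C=C double bond in the chain gives the infix -ene-.
Choose the numbering such that numbering from this end puts the double bond at C-1 rather than C-8.
This places the double bond between C-1 and C-2.
Putting it together: non-1-ene.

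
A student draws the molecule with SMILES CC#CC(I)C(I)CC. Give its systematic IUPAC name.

4,5-diiodohept-2-yne

Counting along the main chain through the multiple bond gives 7 carbons: the parent is heptane.
A C≡C triple bond in the chain gives the infix -yne-.
Number the chain so that numbering from this end puts the triple bond at C-2 rather than C-5.
This places the triple bond between C-2 and C-3; iodo groups at C-4 and C-5.
Putting it together: 4,5-diiodohept-2-yne.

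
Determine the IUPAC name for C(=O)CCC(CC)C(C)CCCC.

4-ethyl-5-methylnonanal

The longest chain bearing the –CHO group is 9 carbons long (nonane).
An aldehyde (terminal –CHO) is the principal characteristic group, giving the suffix -al.
Choose the numbering such that the aldehyde carbon is C-1 by definition.
With this numbering: an ethyl group at C-4; a methyl group at C-5.
Substituent prefixes are cited in alphabetical order (multiplying prefixes like di-/tri- are ignored for ordering).
The name is 4-ethyl-5-methylnonanal.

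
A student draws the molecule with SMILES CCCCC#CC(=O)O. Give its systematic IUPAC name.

hept-2-ynoic acid

The longest carbon chain that includes the –COOH group and the multiple bond has 7 carbons, so the parent hydride is heptane.
A carboxylic acid (terminal –COOH) is the principal characteristic group, giving the suffix -oic acid.
The chain contains a C≡C triple bond, so the unsaturation ending is -yne.
Number the chain so that the carboxylic acid carbon is C-1 by definition.
That gives the triple bond between C-2 and C-3.
Putting it together: hept-2-ynoic acid.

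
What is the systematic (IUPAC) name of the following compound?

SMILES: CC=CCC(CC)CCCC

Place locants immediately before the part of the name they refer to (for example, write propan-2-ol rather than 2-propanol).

The longest chain bearing the multiple bond is 9 carbons long (nonane).
A C=C double bond in the chain gives the infix -ene-.
Choose the numbering such that numbering from this end puts the double bond at C-2 rather than C-7.
That gives the double bond between C-2 and C-3; an ethyl group at C-5.
Assembling the pieces gives 5-ethylnon-2-ene.

5-ethylnon-2-ene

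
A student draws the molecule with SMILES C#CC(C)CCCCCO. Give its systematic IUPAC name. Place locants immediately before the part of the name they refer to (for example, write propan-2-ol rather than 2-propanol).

Counting along the main chain through the –OH group and the multiple bond gives 8 carbons: the parent is octane.
The principal characteristic group is an alcohol (–OH), named with the suffix -ol.
The chain contains a C≡C triple bond, so the unsaturation ending is -yne.
Choose the numbering such that numbering from this end puts the hydroxyl group at C-1 rather than C-8.
With this numbering: the hydroxyl at C-1; the triple bond between C-7 and C-8; a methyl group at C-6.
The name is 6-methyloct-7-yn-1-ol.

6-methyloct-7-yn-1-ol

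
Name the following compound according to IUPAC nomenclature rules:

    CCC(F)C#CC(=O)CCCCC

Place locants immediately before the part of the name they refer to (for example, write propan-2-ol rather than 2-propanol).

3-fluoroundec-4-yn-6-one

The longest chain bearing the carbonyl and the multiple bond is 11 carbons long (undecane).
The highest-priority functional group is a ketone (C=O on an internal carbon), so the name ends in -one.
There is one C≡C triple bond, indicated by the ending -yne.
Choose the numbering such that numbering from this end puts the triple bond at C-4 rather than C-7.
That gives the carbonyl at C-6; the triple bond between C-4 and C-5; a fluoro group at C-3.
Putting it together: 3-fluoroundec-4-yn-6-one.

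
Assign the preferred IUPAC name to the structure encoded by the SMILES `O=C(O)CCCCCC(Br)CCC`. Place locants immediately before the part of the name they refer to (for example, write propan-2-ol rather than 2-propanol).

7-bromodecanoic acid

The longest chain bearing the –COOH group is 10 carbons long (decane).
The principal characteristic group is a carboxylic acid (terminal –COOH), named with the suffix -oic acid.
Choose the numbering such that the carboxylic acid carbon is C-1 by definition.
With this numbering: a bromo group at C-7.
Putting it together: 7-bromodecanoic acid.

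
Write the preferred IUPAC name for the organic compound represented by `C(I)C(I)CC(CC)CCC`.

The longest continuous carbon chain has 7 atoms, so the parent hydride is heptane.
The numbering direction is chosen so that the substituent locant set {1,2,4} is lower than {4,6,7} at the first point of difference.
This places an ethyl group at C-4; iodo groups at C-1 and C-2.
Prefixes are listed alphabetically: ethyl, iodo.
Putting it together: 4-ethyl-1,2-diiodoheptane.

4-ethyl-1,2-diiodoheptane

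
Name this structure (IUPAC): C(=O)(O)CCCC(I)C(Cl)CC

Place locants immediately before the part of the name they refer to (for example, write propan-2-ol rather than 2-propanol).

The longest carbon chain that includes the –COOH group has 8 carbons, so the parent hydride is octane.
The principal characteristic group is a carboxylic acid (terminal –COOH), named with the suffix -oic acid.
The numbering direction is chosen so that the carboxylic acid carbon is C-1 by definition.
With this numbering: a chloro group at C-6; an iodo group at C-5.
Prefixes are listed alphabetically: chloro, iodo.
Putting it together: 6-chloro-5-iodooctanoic acid.

6-chloro-5-iodooctanoic acid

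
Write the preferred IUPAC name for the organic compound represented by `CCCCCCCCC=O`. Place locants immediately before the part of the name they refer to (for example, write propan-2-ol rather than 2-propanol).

The longest carbon chain that includes the –CHO group has 9 carbons, so the parent hydride is nonane.
An aldehyde (terminal –CHO) is the principal characteristic group, giving the suffix -al.
Number the chain so that the aldehyde carbon is C-1 by definition.
Assembling the pieces gives nonanal.

nonanal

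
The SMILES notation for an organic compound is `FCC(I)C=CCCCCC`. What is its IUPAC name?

Counting along the main chain through the multiple bond gives 9 carbons: the parent is nonane.
The chain contains a C=C double bond, so the unsaturation ending is -ene.
Number the chain so that numbering from this end puts the double bond at C-3 rather than C-6.
With this numbering: the double bond between C-3 and C-4; a fluoro group at C-1; an iodo group at C-2.
The substituents are ordered alphabetically, ignoring any di-/tri- multipliers.
Putting it together: 1-fluoro-2-iodonon-3-ene.

1-fluoro-2-iodonon-3-ene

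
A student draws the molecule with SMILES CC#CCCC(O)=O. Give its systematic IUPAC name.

hex-4-ynoic acid

The longest carbon chain that includes the –COOH group and the multiple bond has 6 carbons, so the parent hydride is hexane.
A carboxylic acid (terminal –COOH) is the principal characteristic group, giving the suffix -oic acid.
The chain contains a C≡C triple bond, so the unsaturation ending is -yne.
Number the chain so that the carboxylic acid carbon is C-1 by definition.
With this numbering: the triple bond between C-4 and C-5.
Putting it together: hex-4-ynoic acid.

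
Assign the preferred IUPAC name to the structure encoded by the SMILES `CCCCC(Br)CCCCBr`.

The parent chain contains 9 carbons (nonane).
Choose the numbering such that the substituent locant set {1,5} is lower than {5,9} at the first point of difference.
That gives bromo groups at C-1 and C-5.
Putting it together: 1,5-dibromononane.

1,5-dibromononane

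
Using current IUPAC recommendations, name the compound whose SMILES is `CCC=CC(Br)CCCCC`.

The longest carbon chain that includes the multiple bond has 10 carbons, so the parent hydride is decane.
A C=C double bond in the chain gives the infix -ene-.
The numbering direction is chosen so that numbering from this end puts the double bond at C-3 rather than C-7.
That gives the double bond between C-3 and C-4; a bromo group at C-5.
Assembling the pieces gives 5-bromodec-3-ene.

5-bromodec-3-ene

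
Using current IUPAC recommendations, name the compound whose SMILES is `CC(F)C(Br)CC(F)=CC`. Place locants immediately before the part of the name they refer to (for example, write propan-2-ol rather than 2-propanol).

The longest carbon chain that includes the multiple bond has 7 carbons, so the parent hydride is heptane.
There is one C=C double bond, indicated by the ending -ene.
The numbering direction is chosen so that numbering from this end puts the double bond at C-2 rather than C-5.
With this numbering: the double bond between C-2 and C-3; a bromo group at C-5; fluoro groups at C-3 and C-6.
Prefixes are listed alphabetically: bromo, fluoro.
Putting it together: 5-bromo-3,6-difluorohept-2-ene.

5-bromo-3,6-difluorohept-2-ene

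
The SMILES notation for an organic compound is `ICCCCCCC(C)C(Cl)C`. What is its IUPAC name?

The parent chain contains 9 carbons (nonane).
The numbering direction is chosen so that the substituent locant set {1,7,8} is lower than {2,3,9} at the first point of difference.
That gives a chloro group at C-8; an iodo group at C-1; a methyl group at C-7.
The substituents are ordered alphabetically, ignoring any di-/tri- multipliers.
The name is 8-chloro-1-iodo-7-methylnonane.

8-chloro-1-iodo-7-methylnonane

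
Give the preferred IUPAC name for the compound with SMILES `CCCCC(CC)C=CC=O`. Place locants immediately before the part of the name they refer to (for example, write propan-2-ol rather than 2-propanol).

4-ethyloct-2-enal

The longest carbon chain that includes the –CHO group and the multiple bond has 8 carbons, so the parent hydride is octane.
An aldehyde (terminal –CHO) is the principal characteristic group, giving the suffix -al.
A C=C double bond in the chain gives the infix -ene-.
The numbering direction is chosen so that the aldehyde carbon is C-1 by definition.
This places the double bond between C-2 and C-3; an ethyl group at C-4.
Putting it together: 4-ethyloct-2-enal.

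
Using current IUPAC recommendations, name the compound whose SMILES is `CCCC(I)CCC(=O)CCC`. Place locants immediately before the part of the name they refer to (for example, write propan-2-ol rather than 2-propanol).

7-iododecan-4-one

The longest chain bearing the carbonyl is 10 carbons long (decane).
The principal characteristic group is a ketone (C=O on an internal carbon), named with the suffix -one.
Number the chain so that numbering from this end puts the carbonyl group at C-4 rather than C-7.
With this numbering: the carbonyl at C-4; an iodo group at C-7.
The name is 7-iododecan-4-one.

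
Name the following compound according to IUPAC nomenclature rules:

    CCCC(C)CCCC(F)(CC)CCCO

4-ethyl-4-fluoro-8-methylundecan-1-ol

Counting along the main chain through the –OH group gives 11 carbons: the parent is undecane.
The principal characteristic group is an alcohol (–OH), named with the suffix -ol.
Number the chain so that numbering from this end puts the hydroxyl group at C-1 rather than C-11.
With this numbering: the hydroxyl at C-1; an ethyl group at C-4; a fluoro group at C-4; a methyl group at C-8.
Prefixes are listed alphabetically: ethyl, fluoro, methyl.
Putting it together: 4-ethyl-4-fluoro-8-methylundecan-1-ol.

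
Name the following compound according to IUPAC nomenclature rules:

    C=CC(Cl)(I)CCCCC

3-chloro-3-iodooct-1-ene

The longest carbon chain that includes the multiple bond has 8 carbons, so the parent hydride is octane.
There is one C=C double bond, indicated by the ending -ene.
The numbering direction is chosen so that numbering from this end puts the double bond at C-1 rather than C-7.
That gives the double bond between C-1 and C-2; a chloro group at C-3; an iodo group at C-3.
The substituents are ordered alphabetically, ignoring any di-/tri- multipliers.
Putting it together: 3-chloro-3-iodooct-1-ene.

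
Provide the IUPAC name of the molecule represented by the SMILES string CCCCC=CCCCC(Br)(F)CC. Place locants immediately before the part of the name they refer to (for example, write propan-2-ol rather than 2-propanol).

The longest chain bearing the multiple bond is 12 carbons long (dodecane).
A C=C double bond in the chain gives the infix -ene-.
Number the chain so that numbering from this end puts the double bond at C-5 rather than C-7.
With this numbering: the double bond between C-5 and C-6; a bromo group at C-10; a fluoro group at C-10.
The substituents are ordered alphabetically, ignoring any di-/tri- multipliers.
The name is 10-bromo-10-fluorododec-5-ene.

10-bromo-10-fluorododec-5-ene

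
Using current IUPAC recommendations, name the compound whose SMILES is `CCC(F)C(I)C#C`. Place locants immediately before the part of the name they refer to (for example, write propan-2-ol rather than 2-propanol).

4-fluoro-3-iodohex-1-yne

The longest chain bearing the multiple bond is 6 carbons long (hexane).
The chain contains a C≡C triple bond, so the unsaturation ending is -yne.
Choose the numbering such that numbering from this end puts the triple bond at C-1 rather than C-5.
That gives the triple bond between C-1 and C-2; a fluoro group at C-4; an iodo group at C-3.
Prefixes are listed alphabetically: fluoro, iodo.
The name is 4-fluoro-3-iodohex-1-yne.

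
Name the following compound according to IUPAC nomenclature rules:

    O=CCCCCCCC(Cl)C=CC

8-chloroundec-9-enal

Counting along the main chain through the –CHO group and the multiple bond gives 11 carbons: the parent is undecane.
An aldehyde (terminal –CHO) is the principal characteristic group, giving the suffix -al.
The chain contains a C=C double bond, so the unsaturation ending is -ene.
Number the chain so that the aldehyde carbon is C-1 by definition.
That gives the double bond between C-9 and C-10; a chloro group at C-8.
Assembling the pieces gives 8-chloroundec-9-enal.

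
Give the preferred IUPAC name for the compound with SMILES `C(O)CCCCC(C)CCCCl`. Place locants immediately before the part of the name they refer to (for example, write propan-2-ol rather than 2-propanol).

9-chloro-6-methylnonan-1-ol

The longest chain bearing the –OH group is 9 carbons long (nonane).
An alcohol (–OH) is the principal characteristic group, giving the suffix -ol.
Number the chain so that numbering from this end puts the hydroxyl group at C-1 rather than C-9.
With this numbering: the hydroxyl at C-1; a chloro group at C-9; a methyl group at C-6.
Prefixes are listed alphabetically: chloro, methyl.
Assembling the pieces gives 9-chloro-6-methylnonan-1-ol.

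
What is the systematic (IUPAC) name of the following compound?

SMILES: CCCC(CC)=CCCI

4-ethyl-1-iodohept-3-ene

Counting along the main chain through the multiple bond gives 7 carbons: the parent is heptane.
A C=C double bond in the chain gives the infix -ene-.
The numbering direction is chosen so that numbering from this end puts the double bond at C-3 rather than C-4.
This places the double bond between C-3 and C-4; an ethyl group at C-4; an iodo group at C-1.
Prefixes are listed alphabetically: ethyl, iodo.
Putting it together: 4-ethyl-1-iodohept-3-ene.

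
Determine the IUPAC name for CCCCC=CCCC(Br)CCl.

2-bromo-1-chlorodec-5-ene

The longest carbon chain that includes the multiple bond has 10 carbons, so the parent hydride is decane.
A C=C double bond in the chain gives the infix -ene-.
Number the chain so that the substituent locant set {1,2} is lower than {9,10} at the first point of difference.
With this numbering: the double bond between C-5 and C-6; a bromo group at C-2; a chloro group at C-1.
Substituent prefixes are cited in alphabetical order (multiplying prefixes like di-/tri- are ignored for ordering).
Assembling the pieces gives 2-bromo-1-chlorodec-5-ene.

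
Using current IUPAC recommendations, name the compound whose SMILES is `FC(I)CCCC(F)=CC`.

The longest carbon chain that includes the multiple bond has 7 carbons, so the parent hydride is heptane.
A C=C double bond in the chain gives the infix -ene-.
Number the chain so that numbering from this end puts the double bond at C-2 rather than C-5.
This places the double bond between C-2 and C-3; fluoro groups at C-3 and C-7; an iodo group at C-7.
Substituent prefixes are cited in alphabetical order (multiplying prefixes like di-/tri- are ignored for ordering).
Putting it together: 3,7-difluoro-7-iodohept-2-ene.

3,7-difluoro-7-iodohept-2-ene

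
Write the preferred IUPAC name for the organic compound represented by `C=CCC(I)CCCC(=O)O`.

Counting along the main chain through the –COOH group and the multiple bond gives 8 carbons: the parent is octane.
The principal characteristic group is a carboxylic acid (terminal –COOH), named with the suffix -oic acid.
There is one C=C double bond, indicated by the ending -ene.
Choose the numbering such that the carboxylic acid carbon is C-1 by definition.
That gives the double bond between C-7 and C-8; an iodo group at C-5.
Putting it together: 5-iodooct-7-enoic acid.

5-iodooct-7-enoic acid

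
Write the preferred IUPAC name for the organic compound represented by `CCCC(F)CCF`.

The longest continuous carbon chain has 6 atoms, so the parent hydride is hexane.
Choose the numbering such that the substituent locant set {1,3} is lower than {4,6} at the first point of difference.
That gives fluoro groups at C-1 and C-3.
Putting it together: 1,3-difluorohexane.

1,3-difluorohexane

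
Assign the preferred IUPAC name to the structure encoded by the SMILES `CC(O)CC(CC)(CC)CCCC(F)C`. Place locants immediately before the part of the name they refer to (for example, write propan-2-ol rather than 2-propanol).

4,4-diethyl-8-fluorononan-2-ol

The longest chain bearing the –OH group is 9 carbons long (nonane).
The highest-priority functional group is an alcohol (–OH), so the name ends in -ol.
Number the chain so that numbering from this end puts the hydroxyl group at C-2 rather than C-8.
This places the hydroxyl at C-2; two ethyl groups at C-4; a fluoro group at C-8.
The substituents are ordered alphabetically, ignoring any di-/tri- multipliers.
Assembling the pieces gives 4,4-diethyl-8-fluorononan-2-ol.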